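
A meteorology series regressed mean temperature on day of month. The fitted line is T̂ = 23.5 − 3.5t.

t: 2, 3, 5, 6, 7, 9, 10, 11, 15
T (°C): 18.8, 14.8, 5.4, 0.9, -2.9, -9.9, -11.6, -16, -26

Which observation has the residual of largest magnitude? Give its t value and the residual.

t=2: T̂ = 23.5 − 3.5·2 = 16.5; r = 18.8 − 16.5 = 2.3
t=3: T̂ = 23.5 − 3.5·3 = 13; r = 14.8 − 13 = 1.8
t=5: T̂ = 23.5 − 3.5·5 = 6; r = 5.4 − 6 = -0.6
t=6: T̂ = 23.5 − 3.5·6 = 2.5; r = 0.9 − 2.5 = -1.6
t=7: T̂ = 23.5 − 3.5·7 = -1; r = -2.9 − (-1) = -1.9
t=9: T̂ = 23.5 − 3.5·9 = -8; r = -9.9 − (-8) = -1.9
t=10: T̂ = 23.5 − 3.5·10 = -11.5; r = -11.6 − (-11.5) = -0.1
t=11: T̂ = 23.5 − 3.5·11 = -15; r = -16 − (-15) = -1
t=15: T̂ = 23.5 − 3.5·15 = -29; r = -26 − (-29) = 3
Largest |r| is 3 at t = 15, residual 3.

t = 15, r = 3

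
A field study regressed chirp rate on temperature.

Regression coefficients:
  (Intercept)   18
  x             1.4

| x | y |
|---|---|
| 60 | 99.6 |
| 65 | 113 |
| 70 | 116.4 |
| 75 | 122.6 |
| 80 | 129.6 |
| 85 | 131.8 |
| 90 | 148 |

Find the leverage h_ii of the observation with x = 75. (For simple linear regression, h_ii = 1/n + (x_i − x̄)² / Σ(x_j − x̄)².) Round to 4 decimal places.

x̄ = (60 + 65 + 70 + 75 + 80 + 85 + 90)/7 = 75
Σ(x − x̄)² = 225 + 100 + 25 + 0 + 25 + 100 + 225 = 700
h = 1/7 + (0)²/700 = 0.142857 + 0 = 0.1429

h = 0.1429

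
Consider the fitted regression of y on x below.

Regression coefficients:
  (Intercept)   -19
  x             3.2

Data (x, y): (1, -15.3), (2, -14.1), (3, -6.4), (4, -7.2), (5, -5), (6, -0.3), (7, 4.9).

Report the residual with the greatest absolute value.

x=1: ŷ = -19 + 3.2·1 = -15.8; e = -15.3 − (-15.8) = 0.5
x=2: ŷ = -19 + 3.2·2 = -12.6; e = -14.1 − (-12.6) = -1.5
x=3: ŷ = -19 + 3.2·3 = -9.4; e = -6.4 − (-9.4) = 3
x=4: ŷ = -19 + 3.2·4 = -6.2; e = -7.2 − (-6.2) = -1
x=5: ŷ = -19 + 3.2·5 = -3; e = -5 − (-3) = -2
x=6: ŷ = -19 + 3.2·6 = 0.2; e = -0.3 − 0.2 = -0.5
x=7: ŷ = -19 + 3.2·7 = 3.4; e = 4.9 − 3.4 = 1.5
Largest |e| is 3 at x = 3, residual 3.

e = 3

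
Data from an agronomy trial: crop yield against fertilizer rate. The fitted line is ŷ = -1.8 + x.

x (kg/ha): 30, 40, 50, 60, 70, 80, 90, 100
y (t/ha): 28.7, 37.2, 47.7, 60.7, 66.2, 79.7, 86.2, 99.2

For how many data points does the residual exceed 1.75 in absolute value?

3

x=30: ŷ = -1.8 + 30 = 28.2; e = 28.7 − 28.2 = 0.5
x=40: ŷ = -1.8 + 40 = 38.2; e = 37.2 − 38.2 = -1
x=50: ŷ = -1.8 + 50 = 48.2; e = 47.7 − 48.2 = -0.5
x=60: ŷ = -1.8 + 60 = 58.2; e = 60.7 − 58.2 = 2.5
x=70: ŷ = -1.8 + 70 = 68.2; e = 66.2 − 68.2 = -2
x=80: ŷ = -1.8 + 80 = 78.2; e = 79.7 − 78.2 = 1.5
x=90: ŷ = -1.8 + 90 = 88.2; e = 86.2 − 88.2 = -2
x=100: ŷ = -1.8 + 100 = 98.2; e = 99.2 − 98.2 = 1
|e| > 1.75: x=60 (|e|=2.5), x=70 (|e|=2), x=90 (|e|=2) → 3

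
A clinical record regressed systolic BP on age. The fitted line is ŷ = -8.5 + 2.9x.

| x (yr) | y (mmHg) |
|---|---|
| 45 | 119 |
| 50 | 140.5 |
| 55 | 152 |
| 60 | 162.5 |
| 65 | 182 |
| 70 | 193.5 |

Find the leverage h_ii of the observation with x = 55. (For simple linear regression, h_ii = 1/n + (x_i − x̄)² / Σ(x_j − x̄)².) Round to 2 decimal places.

h = 0.18

x̄ = (45 + 50 + 55 + 60 + 65 + 70)/6 = 57.5
Σ(x − x̄)² = 156.25 + 56.25 + 6.25 + 6.25 + 56.25 + 156.25 = 437.5
h = 1/6 + (-2.5)²/437.5 = 0.166667 + 0.0142857 = 0.18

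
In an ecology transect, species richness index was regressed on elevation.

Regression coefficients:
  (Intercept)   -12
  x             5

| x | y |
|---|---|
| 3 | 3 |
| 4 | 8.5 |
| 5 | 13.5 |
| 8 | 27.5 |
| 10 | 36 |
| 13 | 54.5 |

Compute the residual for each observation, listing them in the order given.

x=3: ŷ = -12 + 5·3 = 3; r = 3 − 3 = 0
x=4: ŷ = -12 + 5·4 = 8; r = 8.5 − 8 = 0.5
x=5: ŷ = -12 + 5·5 = 13; r = 13.5 − 13 = 0.5
x=8: ŷ = -12 + 5·8 = 28; r = 27.5 − 28 = -0.5
x=10: ŷ = -12 + 5·10 = 38; r = 36 − 38 = -2
x=13: ŷ = -12 + 5·13 = 53; r = 54.5 − 53 = 1.5

0, 0.5, 0.5, -0.5, -2, 1.5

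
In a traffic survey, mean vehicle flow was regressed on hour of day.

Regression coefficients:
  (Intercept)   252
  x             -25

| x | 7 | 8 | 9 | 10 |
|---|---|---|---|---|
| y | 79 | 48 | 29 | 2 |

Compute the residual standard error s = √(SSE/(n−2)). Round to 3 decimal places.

s = 3.464

x=7: ŷ = 252 − 25·7 = 77; r = 79 − 77 = 2
x=8: ŷ = 252 − 25·8 = 52; r = 48 − 52 = -4
x=9: ŷ = 252 − 25·9 = 27; r = 29 − 27 = 2
x=10: ŷ = 252 − 25·10 = 2; r = 2 − 2 = 0
SSE = 4 + 16 + 4 + 0 = 24
s = √(24/2) = √12 ≈ 3.464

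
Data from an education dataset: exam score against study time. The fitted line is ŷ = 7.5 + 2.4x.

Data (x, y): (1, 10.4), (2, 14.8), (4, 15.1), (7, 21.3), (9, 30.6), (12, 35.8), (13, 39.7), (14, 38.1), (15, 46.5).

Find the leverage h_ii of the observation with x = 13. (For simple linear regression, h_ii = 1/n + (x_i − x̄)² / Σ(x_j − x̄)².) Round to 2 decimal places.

h = 0.20

x̄ = (1 + 2 + 4 + 7 + 9 + 12 + 13 + 14 + 15)/9 = 8.55556
Σ(x − x̄)² = 57.0864 + 42.9753 + 20.7531 + 2.41975 + 0.197531 + 11.8642 + 19.7531 + 29.642 + 41.5309 = 226.222
h = 1/9 + (4.44444)²/226.222 = 0.111111 + 0.0873172 = 0.20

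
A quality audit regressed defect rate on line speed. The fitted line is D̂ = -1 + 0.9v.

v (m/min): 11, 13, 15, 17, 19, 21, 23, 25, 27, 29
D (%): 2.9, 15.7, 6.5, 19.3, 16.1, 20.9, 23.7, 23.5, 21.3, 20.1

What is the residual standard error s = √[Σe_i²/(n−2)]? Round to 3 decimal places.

s = 4.743

v=11: D̂ = -1 + 0.9·11 = 8.9; e = 2.9 − 8.9 = -6
v=13: D̂ = -1 + 0.9·13 = 10.7; e = 15.7 − 10.7 = 5
v=15: D̂ = -1 + 0.9·15 = 12.5; e = 6.5 − 12.5 = -6
v=17: D̂ = -1 + 0.9·17 = 14.3; e = 19.3 − 14.3 = 5
v=19: D̂ = -1 + 0.9·19 = 16.1; e = 16.1 − 16.1 = 0
v=21: D̂ = -1 + 0.9·21 = 17.9; e = 20.9 − 17.9 = 3
v=23: D̂ = -1 + 0.9·23 = 19.7; e = 23.7 − 19.7 = 4
v=25: D̂ = -1 + 0.9·25 = 21.5; e = 23.5 − 21.5 = 2
v=27: D̂ = -1 + 0.9·27 = 23.3; e = 21.3 − 23.3 = -2
v=29: D̂ = -1 + 0.9·29 = 25.1; e = 20.1 − 25.1 = -5
SSE = 36 + 25 + 36 + 25 + 0 + 9 + 16 + 4 + 4 + 25 = 180
s = √(180/8) = √22.5 ≈ 4.743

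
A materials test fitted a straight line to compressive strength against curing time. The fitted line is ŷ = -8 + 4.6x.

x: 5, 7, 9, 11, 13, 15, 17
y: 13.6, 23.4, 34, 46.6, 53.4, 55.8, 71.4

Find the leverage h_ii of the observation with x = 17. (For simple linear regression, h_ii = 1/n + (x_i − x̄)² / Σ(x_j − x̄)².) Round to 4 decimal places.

h = 0.4643

x̄ = (5 + 7 + 9 + 11 + 13 + 15 + 17)/7 = 11
Σ(x − x̄)² = 36 + 16 + 4 + 0 + 4 + 16 + 36 = 112
h = 1/7 + (6)²/112 = 0.142857 + 0.321429 = 0.4643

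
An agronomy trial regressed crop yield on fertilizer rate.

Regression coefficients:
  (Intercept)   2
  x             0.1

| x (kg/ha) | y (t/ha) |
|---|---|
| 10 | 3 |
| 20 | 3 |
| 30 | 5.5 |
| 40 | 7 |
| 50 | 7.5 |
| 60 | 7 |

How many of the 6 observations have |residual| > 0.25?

5

x=10: ŷ = 2 + 0.1·10 = 3; r = 3 − 3 = 0
x=20: ŷ = 2 + 0.1·20 = 4; r = 3 − 4 = -1
x=30: ŷ = 2 + 0.1·30 = 5; r = 5.5 − 5 = 0.5
x=40: ŷ = 2 + 0.1·40 = 6; r = 7 − 6 = 1
x=50: ŷ = 2 + 0.1·50 = 7; r = 7.5 − 7 = 0.5
x=60: ŷ = 2 + 0.1·60 = 8; r = 7 − 8 = -1
|r| > 0.25: x=20 (|r|=1), x=30 (|r|=0.5), x=40 (|r|=1), x=50 (|r|=0.5), x=60 (|r|=1) → 5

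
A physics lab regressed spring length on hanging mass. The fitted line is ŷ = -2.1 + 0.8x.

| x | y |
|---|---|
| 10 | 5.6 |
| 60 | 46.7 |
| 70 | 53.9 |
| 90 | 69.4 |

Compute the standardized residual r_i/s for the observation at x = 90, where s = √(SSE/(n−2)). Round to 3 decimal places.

x=10: ŷ = -2.1 + 0.8·10 = 5.9; r = 5.6 − 5.9 = -0.3
x=60: ŷ = -2.1 + 0.8·60 = 45.9; r = 46.7 − 45.9 = 0.8
x=70: ŷ = -2.1 + 0.8·70 = 53.9; r = 53.9 − 53.9 = 0
x=90: ŷ = -2.1 + 0.8·90 = 69.9; r = 69.4 − 69.9 = -0.5
SSE = 0.09 + 0.64 + 0 + 0.25 = 0.98
s = √(0.98/2) = 0.7
r/s = -0.5 / 0.7 = -0.714

-0.714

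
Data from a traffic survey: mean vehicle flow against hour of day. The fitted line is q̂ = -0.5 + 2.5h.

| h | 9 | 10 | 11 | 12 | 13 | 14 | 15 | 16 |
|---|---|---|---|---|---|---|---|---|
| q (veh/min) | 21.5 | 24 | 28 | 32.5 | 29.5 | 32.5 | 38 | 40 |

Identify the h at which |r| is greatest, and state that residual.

h=9: q̂ = -0.5 + 2.5·9 = 22; r = 21.5 − 22 = -0.5
h=10: q̂ = -0.5 + 2.5·10 = 24.5; r = 24 − 24.5 = -0.5
h=11: q̂ = -0.5 + 2.5·11 = 27; r = 28 − 27 = 1
h=12: q̂ = -0.5 + 2.5·12 = 29.5; r = 32.5 − 29.5 = 3
h=13: q̂ = -0.5 + 2.5·13 = 32; r = 29.5 − 32 = -2.5
h=14: q̂ = -0.5 + 2.5·14 = 34.5; r = 32.5 − 34.5 = -2
h=15: q̂ = -0.5 + 2.5·15 = 37; r = 38 − 37 = 1
h=16: q̂ = -0.5 + 2.5·16 = 39.5; r = 40 − 39.5 = 0.5
Largest |r| is 3 at h = 12, residual 3.

h = 12, r = 3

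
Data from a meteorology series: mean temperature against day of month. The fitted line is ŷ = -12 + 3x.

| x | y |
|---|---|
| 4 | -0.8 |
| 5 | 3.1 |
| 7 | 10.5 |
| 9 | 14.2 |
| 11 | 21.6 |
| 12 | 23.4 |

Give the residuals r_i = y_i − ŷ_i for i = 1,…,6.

-0.8, 0.1, 1.5, -0.8, 0.6, -0.6

x=4: ŷ = -12 + 3·4 = 0; r = -0.8 − 0 = -0.8
x=5: ŷ = -12 + 3·5 = 3; r = 3.1 − 3 = 0.1
x=7: ŷ = -12 + 3·7 = 9; r = 10.5 − 9 = 1.5
x=9: ŷ = -12 + 3·9 = 15; r = 14.2 − 15 = -0.8
x=11: ŷ = -12 + 3·11 = 21; r = 21.6 − 21 = 0.6
x=12: ŷ = -12 + 3·12 = 24; r = 23.4 − 24 = -0.6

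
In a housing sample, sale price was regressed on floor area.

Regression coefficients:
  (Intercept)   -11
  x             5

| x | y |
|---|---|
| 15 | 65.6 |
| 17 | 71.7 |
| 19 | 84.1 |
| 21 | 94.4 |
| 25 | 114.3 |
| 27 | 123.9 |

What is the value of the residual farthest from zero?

e = -2.3

x=15: ŷ = -11 + 5·15 = 64; e = 65.6 − 64 = 1.6
x=17: ŷ = -11 + 5·17 = 74; e = 71.7 − 74 = -2.3
x=19: ŷ = -11 + 5·19 = 84; e = 84.1 − 84 = 0.1
x=21: ŷ = -11 + 5·21 = 94; e = 94.4 − 94 = 0.4
x=25: ŷ = -11 + 5·25 = 114; e = 114.3 − 114 = 0.3
x=27: ŷ = -11 + 5·27 = 124; e = 123.9 − 124 = -0.1
Largest |e| is 2.3 at x = 17, residual -2.3.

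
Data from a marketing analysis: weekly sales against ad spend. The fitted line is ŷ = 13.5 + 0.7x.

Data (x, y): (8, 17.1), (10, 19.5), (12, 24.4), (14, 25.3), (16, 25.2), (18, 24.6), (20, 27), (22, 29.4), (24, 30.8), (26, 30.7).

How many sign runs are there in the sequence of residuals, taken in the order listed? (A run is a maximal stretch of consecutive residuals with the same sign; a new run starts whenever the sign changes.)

5 runs

x=8: ŷ = 13.5 + 0.7·8 = 19.1; r = 17.1 − 19.1 = -2
x=10: ŷ = 13.5 + 0.7·10 = 20.5; r = 19.5 − 20.5 = -1
x=12: ŷ = 13.5 + 0.7·12 = 21.9; r = 24.4 − 21.9 = 2.5
x=14: ŷ = 13.5 + 0.7·14 = 23.3; r = 25.3 − 23.3 = 2
x=16: ŷ = 13.5 + 0.7·16 = 24.7; r = 25.2 − 24.7 = 0.5
x=18: ŷ = 13.5 + 0.7·18 = 26.1; r = 24.6 − 26.1 = -1.5
x=20: ŷ = 13.5 + 0.7·20 = 27.5; r = 27 − 27.5 = -0.5
x=22: ŷ = 13.5 + 0.7·22 = 28.9; r = 29.4 − 28.9 = 0.5
x=24: ŷ = 13.5 + 0.7·24 = 30.3; r = 30.8 − 30.3 = 0.5
x=26: ŷ = 13.5 + 0.7·26 = 31.7; r = 30.7 − 31.7 = -1
Signs: − − + + + − − + + −
Runs: −×2, +×3, −×2, +×2, −×1 → 5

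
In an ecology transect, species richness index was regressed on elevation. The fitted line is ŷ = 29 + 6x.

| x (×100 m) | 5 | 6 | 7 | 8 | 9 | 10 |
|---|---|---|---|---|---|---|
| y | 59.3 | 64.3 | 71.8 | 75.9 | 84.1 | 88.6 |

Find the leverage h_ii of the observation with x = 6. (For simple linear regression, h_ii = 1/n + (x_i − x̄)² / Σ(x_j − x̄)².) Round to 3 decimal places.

x̄ = (5 + 6 + 7 + 8 + 9 + 10)/6 = 7.5
Σ(x − x̄)² = 6.25 + 2.25 + 0.25 + 0.25 + 2.25 + 6.25 = 17.5
h = 1/6 + (-1.5)²/17.5 = 0.166667 + 0.128571 = 0.295

h = 0.295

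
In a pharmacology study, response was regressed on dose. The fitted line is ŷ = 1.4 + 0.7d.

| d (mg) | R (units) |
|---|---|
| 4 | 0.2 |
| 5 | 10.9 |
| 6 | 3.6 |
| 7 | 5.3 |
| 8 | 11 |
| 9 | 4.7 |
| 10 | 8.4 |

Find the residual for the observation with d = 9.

ŷ = 1.4 + 0.7·9 = 7.7
e = 4.7 − 7.7 = -3

e = -3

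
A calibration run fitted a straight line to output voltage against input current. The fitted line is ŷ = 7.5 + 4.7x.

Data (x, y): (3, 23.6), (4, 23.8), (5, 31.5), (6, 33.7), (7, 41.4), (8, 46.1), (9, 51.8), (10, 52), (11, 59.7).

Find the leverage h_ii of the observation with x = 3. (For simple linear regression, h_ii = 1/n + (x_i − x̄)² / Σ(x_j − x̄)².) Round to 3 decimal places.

h = 0.378

x̄ = (3 + 4 + 5 + 6 + 7 + 8 + 9 + 10 + 11)/9 = 7
Σ(x − x̄)² = 16 + 9 + 4 + 1 + 0 + 1 + 4 + 9 + 16 = 60
h = 1/9 + (-4)²/60 = 0.111111 + 0.266667 = 0.378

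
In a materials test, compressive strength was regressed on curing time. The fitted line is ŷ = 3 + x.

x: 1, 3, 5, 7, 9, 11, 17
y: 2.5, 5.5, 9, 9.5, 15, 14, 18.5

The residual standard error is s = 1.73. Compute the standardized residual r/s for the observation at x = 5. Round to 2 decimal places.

0.58

ŷ = 3 + 5 = 8
r = 9 − 8 = 1
r/s = 1 / 1.73 = 0.58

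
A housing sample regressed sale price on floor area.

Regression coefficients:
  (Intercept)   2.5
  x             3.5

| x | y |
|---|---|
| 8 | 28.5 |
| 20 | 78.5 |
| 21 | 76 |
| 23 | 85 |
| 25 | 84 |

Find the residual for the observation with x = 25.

r = -6

ŷ = 2.5 + 3.5·25 = 90
r = 84 − 90 = -6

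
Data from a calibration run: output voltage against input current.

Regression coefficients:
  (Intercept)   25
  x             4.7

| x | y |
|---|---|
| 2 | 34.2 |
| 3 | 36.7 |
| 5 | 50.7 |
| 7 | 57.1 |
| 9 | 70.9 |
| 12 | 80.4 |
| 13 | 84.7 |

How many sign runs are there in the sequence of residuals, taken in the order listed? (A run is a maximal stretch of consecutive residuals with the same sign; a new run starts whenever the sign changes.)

5 runs

x=2: ŷ = 25 + 4.7·2 = 34.4; e = 34.2 − 34.4 = -0.2
x=3: ŷ = 25 + 4.7·3 = 39.1; e = 36.7 − 39.1 = -2.4
x=5: ŷ = 25 + 4.7·5 = 48.5; e = 50.7 − 48.5 = 2.2
x=7: ŷ = 25 + 4.7·7 = 57.9; e = 57.1 − 57.9 = -0.8
x=9: ŷ = 25 + 4.7·9 = 67.3; e = 70.9 − 67.3 = 3.6
x=12: ŷ = 25 + 4.7·12 = 81.4; e = 80.4 − 81.4 = -1
x=13: ŷ = 25 + 4.7·13 = 86.1; e = 84.7 − 86.1 = -1.4
Signs: − − + − + − −
Runs: −×2, +×1, −×1, +×1, −×2 → 5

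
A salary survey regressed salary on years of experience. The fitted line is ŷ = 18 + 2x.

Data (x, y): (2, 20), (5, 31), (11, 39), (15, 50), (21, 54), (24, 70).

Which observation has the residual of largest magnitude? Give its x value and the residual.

x = 21, r = -6

x=2: ŷ = 18 + 2·2 = 22; r = 20 − 22 = -2
x=5: ŷ = 18 + 2·5 = 28; r = 31 − 28 = 3
x=11: ŷ = 18 + 2·11 = 40; r = 39 − 40 = -1
x=15: ŷ = 18 + 2·15 = 48; r = 50 − 48 = 2
x=21: ŷ = 18 + 2·21 = 60; r = 54 − 60 = -6
x=24: ŷ = 18 + 2·24 = 66; r = 70 − 66 = 4
Largest |r| is 6 at x = 21, residual -6.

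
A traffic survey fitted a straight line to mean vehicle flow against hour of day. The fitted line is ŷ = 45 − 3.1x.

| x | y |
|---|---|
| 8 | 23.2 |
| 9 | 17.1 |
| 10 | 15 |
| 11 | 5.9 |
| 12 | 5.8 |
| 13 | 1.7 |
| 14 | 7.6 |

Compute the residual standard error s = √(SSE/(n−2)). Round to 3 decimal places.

s = 4.099

x=8: ŷ = 45 − 3.1·8 = 20.2; e = 23.2 − 20.2 = 3
x=9: ŷ = 45 − 3.1·9 = 17.1; e = 17.1 − 17.1 = 0
x=10: ŷ = 45 − 3.1·10 = 14; e = 15 − 14 = 1
x=11: ŷ = 45 − 3.1·11 = 10.9; e = 5.9 − 10.9 = -5
x=12: ŷ = 45 − 3.1·12 = 7.8; e = 5.8 − 7.8 = -2
x=13: ŷ = 45 − 3.1·13 = 4.7; e = 1.7 − 4.7 = -3
x=14: ŷ = 45 − 3.1·14 = 1.6; e = 7.6 − 1.6 = 6
SSE = 9 + 0 + 1 + 25 + 4 + 9 + 36 = 84
s = √(84/5) = √16.8 ≈ 4.099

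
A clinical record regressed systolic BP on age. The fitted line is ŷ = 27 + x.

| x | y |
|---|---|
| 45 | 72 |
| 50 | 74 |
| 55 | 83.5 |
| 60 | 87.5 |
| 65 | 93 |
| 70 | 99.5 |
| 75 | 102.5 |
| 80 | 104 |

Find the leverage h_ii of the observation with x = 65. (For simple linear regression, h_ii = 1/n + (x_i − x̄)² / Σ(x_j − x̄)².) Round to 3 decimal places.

x̄ = (45 + 50 + 55 + 60 + 65 + 70 + 75 + 80)/8 = 62.5
Σ(x − x̄)² = 306.25 + 156.25 + 56.25 + 6.25 + 6.25 + 56.25 + 156.25 + 306.25 = 1050
h = 1/8 + (2.5)²/1050 = 0.125 + 0.00595238 = 0.131

h = 0.131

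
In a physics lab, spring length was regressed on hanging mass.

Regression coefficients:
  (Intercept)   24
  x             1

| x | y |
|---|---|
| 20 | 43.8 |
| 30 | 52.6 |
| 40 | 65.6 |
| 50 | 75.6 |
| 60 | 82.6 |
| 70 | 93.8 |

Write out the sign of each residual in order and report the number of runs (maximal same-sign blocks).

3 runs

x=20: ŷ = 24 + 20 = 44; r = 43.8 − 44 = -0.2
x=30: ŷ = 24 + 30 = 54; r = 52.6 − 54 = -1.4
x=40: ŷ = 24 + 40 = 64; r = 65.6 − 64 = 1.6
x=50: ŷ = 24 + 50 = 74; r = 75.6 − 74 = 1.6
x=60: ŷ = 24 + 60 = 84; r = 82.6 − 84 = -1.4
x=70: ŷ = 24 + 70 = 94; r = 93.8 − 94 = -0.2
Signs: − − + + − −
Runs: −×2, +×2, −×2 → 3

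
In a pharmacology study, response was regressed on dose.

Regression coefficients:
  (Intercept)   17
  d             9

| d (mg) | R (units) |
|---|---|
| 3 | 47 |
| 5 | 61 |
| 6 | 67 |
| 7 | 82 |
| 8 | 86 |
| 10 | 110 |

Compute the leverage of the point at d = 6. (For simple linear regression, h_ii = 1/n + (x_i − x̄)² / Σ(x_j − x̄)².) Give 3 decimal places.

h = 0.175

d̄ = (3 + 5 + 6 + 7 + 8 + 10)/6 = 6.5
Σ(d − d̄)² = 12.25 + 2.25 + 0.25 + 0.25 + 2.25 + 12.25 = 29.5
h = 1/6 + (-0.5)²/29.5 = 0.166667 + 0.00847458 = 0.175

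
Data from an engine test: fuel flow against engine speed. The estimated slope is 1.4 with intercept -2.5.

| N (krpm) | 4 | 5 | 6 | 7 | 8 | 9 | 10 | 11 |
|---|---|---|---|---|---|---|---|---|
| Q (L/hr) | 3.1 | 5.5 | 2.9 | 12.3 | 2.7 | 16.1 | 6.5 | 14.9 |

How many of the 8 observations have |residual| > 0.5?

7

N=4: Q̂ = -2.5 + 1.4·4 = 3.1; e = 3.1 − 3.1 = 0
N=5: Q̂ = -2.5 + 1.4·5 = 4.5; e = 5.5 − 4.5 = 1
N=6: Q̂ = -2.5 + 1.4·6 = 5.9; e = 2.9 − 5.9 = -3
N=7: Q̂ = -2.5 + 1.4·7 = 7.3; e = 12.3 − 7.3 = 5
N=8: Q̂ = -2.5 + 1.4·8 = 8.7; e = 2.7 − 8.7 = -6
N=9: Q̂ = -2.5 + 1.4·9 = 10.1; e = 16.1 − 10.1 = 6
N=10: Q̂ = -2.5 + 1.4·10 = 11.5; e = 6.5 − 11.5 = -5
N=11: Q̂ = -2.5 + 1.4·11 = 12.9; e = 14.9 − 12.9 = 2
|e| > 0.5: N=5 (|e|=1), N=6 (|e|=3), N=7 (|e|=5), N=8 (|e|=6), N=9 (|e|=6), N=10 (|e|=5), N=11 (|e|=2) → 7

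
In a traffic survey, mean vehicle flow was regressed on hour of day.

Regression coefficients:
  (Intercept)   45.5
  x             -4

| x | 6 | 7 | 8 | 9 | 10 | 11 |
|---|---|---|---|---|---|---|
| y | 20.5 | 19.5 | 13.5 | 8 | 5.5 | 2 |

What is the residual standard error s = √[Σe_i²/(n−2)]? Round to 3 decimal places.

s = 1.369

x=6: ŷ = 45.5 − 4·6 = 21.5; e = 20.5 − 21.5 = -1
x=7: ŷ = 45.5 − 4·7 = 17.5; e = 19.5 − 17.5 = 2
x=8: ŷ = 45.5 − 4·8 = 13.5; e = 13.5 − 13.5 = 0
x=9: ŷ = 45.5 − 4·9 = 9.5; e = 8 − 9.5 = -1.5
x=10: ŷ = 45.5 − 4·10 = 5.5; e = 5.5 − 5.5 = 0
x=11: ŷ = 45.5 − 4·11 = 1.5; e = 2 − 1.5 = 0.5
SSE = 1 + 4 + 0 + 2.25 + 0 + 0.25 = 7.5
s = √(7.5/4) = √1.875 ≈ 1.369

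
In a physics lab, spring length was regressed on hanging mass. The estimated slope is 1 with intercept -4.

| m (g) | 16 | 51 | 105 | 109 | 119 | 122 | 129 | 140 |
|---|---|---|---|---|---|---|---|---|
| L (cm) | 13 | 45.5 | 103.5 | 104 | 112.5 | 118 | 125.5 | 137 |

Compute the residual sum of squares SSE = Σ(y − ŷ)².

SSE = 18

m=16: ŷ = -4 + 16 = 12; e = 13 − 12 = 1
m=51: ŷ = -4 + 51 = 47; e = 45.5 − 47 = -1.5
m=105: ŷ = -4 + 105 = 101; e = 103.5 − 101 = 2.5
m=109: ŷ = -4 + 109 = 105; e = 104 − 105 = -1
m=119: ŷ = -4 + 119 = 115; e = 112.5 − 115 = -2.5
m=122: ŷ = -4 + 122 = 118; e = 118 − 118 = 0
m=129: ŷ = -4 + 129 = 125; e = 125.5 − 125 = 0.5
m=140: ŷ = -4 + 140 = 136; e = 137 − 136 = 1
SSE = 1 + 2.25 + 6.25 + 1 + 6.25 + 0 + 0.25 + 1 = 18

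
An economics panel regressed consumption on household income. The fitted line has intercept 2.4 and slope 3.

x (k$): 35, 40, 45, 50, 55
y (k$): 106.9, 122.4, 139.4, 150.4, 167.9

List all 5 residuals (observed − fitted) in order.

-0.5, 0, 2, -2, 0.5

x=35: ŷ = 2.4 + 3·35 = 107.4; r = 106.9 − 107.4 = -0.5
x=40: ŷ = 2.4 + 3·40 = 122.4; r = 122.4 − 122.4 = 0
x=45: ŷ = 2.4 + 3·45 = 137.4; r = 139.4 − 137.4 = 2
x=50: ŷ = 2.4 + 3·50 = 152.4; r = 150.4 − 152.4 = -2
x=55: ŷ = 2.4 + 3·55 = 167.4; r = 167.9 − 167.4 = 0.5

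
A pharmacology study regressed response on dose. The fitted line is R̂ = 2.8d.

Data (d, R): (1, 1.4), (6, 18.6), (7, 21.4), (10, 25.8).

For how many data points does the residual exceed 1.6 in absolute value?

3

d=1: R̂ = 2.8·1 = 2.8; e = 1.4 − 2.8 = -1.4
d=6: R̂ = 2.8·6 = 16.8; e = 18.6 − 16.8 = 1.8
d=7: R̂ = 2.8·7 = 19.6; e = 21.4 − 19.6 = 1.8
d=10: R̂ = 2.8·10 = 28; e = 25.8 − 28 = -2.2
|e| > 1.6: d=6 (|e|=1.8), d=7 (|e|=1.8), d=10 (|e|=2.2) → 3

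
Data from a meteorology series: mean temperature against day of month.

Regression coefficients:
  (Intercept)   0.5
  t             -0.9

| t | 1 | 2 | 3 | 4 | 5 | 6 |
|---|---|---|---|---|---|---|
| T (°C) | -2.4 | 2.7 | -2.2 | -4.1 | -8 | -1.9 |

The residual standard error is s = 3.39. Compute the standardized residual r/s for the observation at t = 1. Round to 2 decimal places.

-0.59

T̂ = 0.5 − 0.9·1 = -0.4
r = -2.4 − (-0.4) = -2
r/s = -2 / 3.39 = -0.59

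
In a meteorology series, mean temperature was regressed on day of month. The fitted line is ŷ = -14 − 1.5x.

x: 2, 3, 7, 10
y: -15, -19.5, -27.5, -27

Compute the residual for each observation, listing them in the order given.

2, -1, -3, 2

x=2: ŷ = -14 − 1.5·2 = -17; e = -15 − (-17) = 2
x=3: ŷ = -14 − 1.5·3 = -18.5; e = -19.5 − (-18.5) = -1
x=7: ŷ = -14 − 1.5·7 = -24.5; e = -27.5 − (-24.5) = -3
x=10: ŷ = -14 − 1.5·10 = -29; e = -27 − (-29) = 2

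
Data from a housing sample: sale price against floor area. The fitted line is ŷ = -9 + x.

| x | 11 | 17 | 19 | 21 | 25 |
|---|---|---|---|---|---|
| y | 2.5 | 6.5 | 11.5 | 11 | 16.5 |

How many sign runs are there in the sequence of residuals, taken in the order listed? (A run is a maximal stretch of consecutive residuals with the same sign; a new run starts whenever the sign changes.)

x=11: ŷ = -9 + 11 = 2; r = 2.5 − 2 = 0.5
x=17: ŷ = -9 + 17 = 8; r = 6.5 − 8 = -1.5
x=19: ŷ = -9 + 19 = 10; r = 11.5 − 10 = 1.5
x=21: ŷ = -9 + 21 = 12; r = 11 − 12 = -1
x=25: ŷ = -9 + 25 = 16; r = 16.5 − 16 = 0.5
Signs: + − + − +
Runs: +×1, −×1, +×1, −×1, +×1 → 5

5 runs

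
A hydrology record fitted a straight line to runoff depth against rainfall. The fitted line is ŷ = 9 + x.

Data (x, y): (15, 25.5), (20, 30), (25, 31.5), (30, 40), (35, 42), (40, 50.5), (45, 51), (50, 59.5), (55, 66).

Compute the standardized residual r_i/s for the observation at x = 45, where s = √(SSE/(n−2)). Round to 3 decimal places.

-1.449

x=15: ŷ = 9 + 15 = 24; r = 25.5 − 24 = 1.5
x=20: ŷ = 9 + 20 = 29; r = 30 − 29 = 1
x=25: ŷ = 9 + 25 = 34; r = 31.5 − 34 = -2.5
x=30: ŷ = 9 + 30 = 39; r = 40 − 39 = 1
x=35: ŷ = 9 + 35 = 44; r = 42 − 44 = -2
x=40: ŷ = 9 + 40 = 49; r = 50.5 − 49 = 1.5
x=45: ŷ = 9 + 45 = 54; r = 51 − 54 = -3
x=50: ŷ = 9 + 50 = 59; r = 59.5 − 59 = 0.5
x=55: ŷ = 9 + 55 = 64; r = 66 − 64 = 2
SSE = 2.25 + 1 + 6.25 + 1 + 4 + 2.25 + 9 + 0.25 + 4 = 30
s = √(30/7) = 2.0702
r/s = -3 / 2.0702 = -1.449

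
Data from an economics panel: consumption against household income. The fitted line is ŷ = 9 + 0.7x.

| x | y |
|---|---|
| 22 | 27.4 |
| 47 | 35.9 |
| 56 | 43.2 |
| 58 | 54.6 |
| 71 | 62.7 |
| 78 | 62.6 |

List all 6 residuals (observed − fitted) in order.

3, -6, -5, 5, 4, -1

x=22: ŷ = 9 + 0.7·22 = 24.4; e = 27.4 − 24.4 = 3
x=47: ŷ = 9 + 0.7·47 = 41.9; e = 35.9 − 41.9 = -6
x=56: ŷ = 9 + 0.7·56 = 48.2; e = 43.2 − 48.2 = -5
x=58: ŷ = 9 + 0.7·58 = 49.6; e = 54.6 − 49.6 = 5
x=71: ŷ = 9 + 0.7·71 = 58.7; e = 62.7 − 58.7 = 4
x=78: ŷ = 9 + 0.7·78 = 63.6; e = 62.6 − 63.6 = -1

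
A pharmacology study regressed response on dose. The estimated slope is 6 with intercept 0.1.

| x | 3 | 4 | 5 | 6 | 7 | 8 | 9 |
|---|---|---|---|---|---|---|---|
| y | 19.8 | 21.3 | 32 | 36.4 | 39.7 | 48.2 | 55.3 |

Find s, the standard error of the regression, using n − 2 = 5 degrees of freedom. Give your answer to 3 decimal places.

x=3: ŷ = 0.1 + 6·3 = 18.1; e = 19.8 − 18.1 = 1.7
x=4: ŷ = 0.1 + 6·4 = 24.1; e = 21.3 − 24.1 = -2.8
x=5: ŷ = 0.1 + 6·5 = 30.1; e = 32 − 30.1 = 1.9
x=6: ŷ = 0.1 + 6·6 = 36.1; e = 36.4 − 36.1 = 0.3
x=7: ŷ = 0.1 + 6·7 = 42.1; e = 39.7 − 42.1 = -2.4
x=8: ŷ = 0.1 + 6·8 = 48.1; e = 48.2 − 48.1 = 0.1
x=9: ŷ = 0.1 + 6·9 = 54.1; e = 55.3 − 54.1 = 1.2
SSE = 2.89 + 7.84 + 3.61 + 0.09 + 5.76 + 0.01 + 1.44 = 21.64
s = √(21.64/5) = √4.328 ≈ 2.080

s = 2.080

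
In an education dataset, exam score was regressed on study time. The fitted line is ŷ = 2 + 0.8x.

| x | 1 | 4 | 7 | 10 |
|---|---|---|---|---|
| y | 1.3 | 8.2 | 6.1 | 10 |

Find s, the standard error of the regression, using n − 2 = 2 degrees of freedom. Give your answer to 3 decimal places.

s = 2.598

x=1: ŷ = 2 + 0.8·1 = 2.8; e = 1.3 − 2.8 = -1.5
x=4: ŷ = 2 + 0.8·4 = 5.2; e = 8.2 − 5.2 = 3
x=7: ŷ = 2 + 0.8·7 = 7.6; e = 6.1 − 7.6 = -1.5
x=10: ŷ = 2 + 0.8·10 = 10; e = 10 − 10 = 0
SSE = 2.25 + 9 + 2.25 + 0 = 13.5
s = √(13.5/2) = √6.75 ≈ 2.598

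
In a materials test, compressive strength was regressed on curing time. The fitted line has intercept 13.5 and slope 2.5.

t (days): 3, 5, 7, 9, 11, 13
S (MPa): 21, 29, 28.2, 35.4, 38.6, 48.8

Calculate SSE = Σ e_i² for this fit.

t=3: ŷ = 13.5 + 2.5·3 = 21; e = 21 − 21 = 0
t=5: ŷ = 13.5 + 2.5·5 = 26; e = 29 − 26 = 3
t=7: ŷ = 13.5 + 2.5·7 = 31; e = 28.2 − 31 = -2.8
t=9: ŷ = 13.5 + 2.5·9 = 36; e = 35.4 − 36 = -0.6
t=11: ŷ = 13.5 + 2.5·11 = 41; e = 38.6 − 41 = -2.4
t=13: ŷ = 13.5 + 2.5·13 = 46; e = 48.8 − 46 = 2.8
SSE = 0 + 9 + 7.84 + 0.36 + 5.76 + 7.84 = 30.8

SSE = 30.8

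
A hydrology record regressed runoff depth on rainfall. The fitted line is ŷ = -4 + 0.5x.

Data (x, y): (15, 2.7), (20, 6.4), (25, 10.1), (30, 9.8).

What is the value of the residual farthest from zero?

x=15: ŷ = -4 + 0.5·15 = 3.5; e = 2.7 − 3.5 = -0.8
x=20: ŷ = -4 + 0.5·20 = 6; e = 6.4 − 6 = 0.4
x=25: ŷ = -4 + 0.5·25 = 8.5; e = 10.1 − 8.5 = 1.6
x=30: ŷ = -4 + 0.5·30 = 11; e = 9.8 − 11 = -1.2
Largest |e| is 1.6 at x = 25, residual 1.6.

e = 1.6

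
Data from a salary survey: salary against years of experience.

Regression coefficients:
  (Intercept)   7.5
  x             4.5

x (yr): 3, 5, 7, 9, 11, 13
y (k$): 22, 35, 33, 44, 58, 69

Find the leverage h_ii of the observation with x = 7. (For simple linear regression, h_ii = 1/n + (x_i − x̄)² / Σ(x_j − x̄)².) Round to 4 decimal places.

x̄ = (3 + 5 + 7 + 9 + 11 + 13)/6 = 8
Σ(x − x̄)² = 25 + 9 + 1 + 1 + 9 + 25 = 70
h = 1/6 + (-1)²/70 = 0.166667 + 0.0142857 = 0.1810

h = 0.1810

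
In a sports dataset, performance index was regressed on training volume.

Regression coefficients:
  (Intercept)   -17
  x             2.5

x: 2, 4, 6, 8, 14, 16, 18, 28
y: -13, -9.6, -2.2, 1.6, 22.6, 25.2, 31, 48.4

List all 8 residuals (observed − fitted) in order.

-1, -2.6, -0.2, -1.4, 4.6, 2.2, 3, -4.6

x=2: ŷ = -17 + 2.5·2 = -12; r = -13 − (-12) = -1
x=4: ŷ = -17 + 2.5·4 = -7; r = -9.6 − (-7) = -2.6
x=6: ŷ = -17 + 2.5·6 = -2; r = -2.2 − (-2) = -0.2
x=8: ŷ = -17 + 2.5·8 = 3; r = 1.6 − 3 = -1.4
x=14: ŷ = -17 + 2.5·14 = 18; r = 22.6 − 18 = 4.6
x=16: ŷ = -17 + 2.5·16 = 23; r = 25.2 − 23 = 2.2
x=18: ŷ = -17 + 2.5·18 = 28; r = 31 − 28 = 3
x=28: ŷ = -17 + 2.5·28 = 53; r = 48.4 − 53 = -4.6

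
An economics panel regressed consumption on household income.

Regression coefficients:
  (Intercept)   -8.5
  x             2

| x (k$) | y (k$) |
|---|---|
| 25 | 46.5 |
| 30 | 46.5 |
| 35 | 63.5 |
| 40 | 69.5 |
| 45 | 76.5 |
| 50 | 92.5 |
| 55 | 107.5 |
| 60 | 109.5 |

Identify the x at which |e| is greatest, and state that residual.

x = 55, e = 6

x=25: ŷ = -8.5 + 2·25 = 41.5; e = 46.5 − 41.5 = 5
x=30: ŷ = -8.5 + 2·30 = 51.5; e = 46.5 − 51.5 = -5
x=35: ŷ = -8.5 + 2·35 = 61.5; e = 63.5 − 61.5 = 2
x=40: ŷ = -8.5 + 2·40 = 71.5; e = 69.5 − 71.5 = -2
x=45: ŷ = -8.5 + 2·45 = 81.5; e = 76.5 − 81.5 = -5
x=50: ŷ = -8.5 + 2·50 = 91.5; e = 92.5 − 91.5 = 1
x=55: ŷ = -8.5 + 2·55 = 101.5; e = 107.5 − 101.5 = 6
x=60: ŷ = -8.5 + 2·60 = 111.5; e = 109.5 − 111.5 = -2
Largest |e| is 6 at x = 55, residual 6.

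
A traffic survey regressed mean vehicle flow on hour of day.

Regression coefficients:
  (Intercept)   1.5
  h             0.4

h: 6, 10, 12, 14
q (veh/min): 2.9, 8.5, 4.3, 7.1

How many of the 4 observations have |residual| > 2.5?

h=6: q̂ = 1.5 + 0.4·6 = 3.9; r = 2.9 − 3.9 = -1
h=10: q̂ = 1.5 + 0.4·10 = 5.5; r = 8.5 − 5.5 = 3
h=12: q̂ = 1.5 + 0.4·12 = 6.3; r = 4.3 − 6.3 = -2
h=14: q̂ = 1.5 + 0.4·14 = 7.1; r = 7.1 − 7.1 = 0
|r| > 2.5: h=10 (|r|=3) → 1

1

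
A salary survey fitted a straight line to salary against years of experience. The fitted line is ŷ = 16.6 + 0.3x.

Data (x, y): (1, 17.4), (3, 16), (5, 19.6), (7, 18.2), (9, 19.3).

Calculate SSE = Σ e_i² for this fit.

SSE = 5

x=1: ŷ = 16.6 + 0.3·1 = 16.9; e = 17.4 − 16.9 = 0.5
x=3: ŷ = 16.6 + 0.3·3 = 17.5; e = 16 − 17.5 = -1.5
x=5: ŷ = 16.6 + 0.3·5 = 18.1; e = 19.6 − 18.1 = 1.5
x=7: ŷ = 16.6 + 0.3·7 = 18.7; e = 18.2 − 18.7 = -0.5
x=9: ŷ = 16.6 + 0.3·9 = 19.3; e = 19.3 − 19.3 = 0
SSE = 0.25 + 2.25 + 2.25 + 0.25 + 0 = 5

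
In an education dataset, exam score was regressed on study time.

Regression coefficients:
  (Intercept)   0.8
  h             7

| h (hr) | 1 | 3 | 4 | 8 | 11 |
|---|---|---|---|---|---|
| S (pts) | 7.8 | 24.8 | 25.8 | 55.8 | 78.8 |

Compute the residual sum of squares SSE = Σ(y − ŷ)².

h=1: Ŝ = 0.8 + 7·1 = 7.8; e = 7.8 − 7.8 = 0
h=3: Ŝ = 0.8 + 7·3 = 21.8; e = 24.8 − 21.8 = 3
h=4: Ŝ = 0.8 + 7·4 = 28.8; e = 25.8 − 28.8 = -3
h=8: Ŝ = 0.8 + 7·8 = 56.8; e = 55.8 − 56.8 = -1
h=11: Ŝ = 0.8 + 7·11 = 77.8; e = 78.8 − 77.8 = 1
SSE = 0 + 9 + 9 + 1 + 1 = 20

SSE = 20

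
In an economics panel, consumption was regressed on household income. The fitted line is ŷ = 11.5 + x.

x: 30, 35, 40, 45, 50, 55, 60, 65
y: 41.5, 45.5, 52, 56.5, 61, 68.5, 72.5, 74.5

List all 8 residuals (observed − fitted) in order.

0, -1, 0.5, 0, -0.5, 2, 1, -2

x=30: ŷ = 11.5 + 30 = 41.5; r = 41.5 − 41.5 = 0
x=35: ŷ = 11.5 + 35 = 46.5; r = 45.5 − 46.5 = -1
x=40: ŷ = 11.5 + 40 = 51.5; r = 52 − 51.5 = 0.5
x=45: ŷ = 11.5 + 45 = 56.5; r = 56.5 − 56.5 = 0
x=50: ŷ = 11.5 + 50 = 61.5; r = 61 − 61.5 = -0.5
x=55: ŷ = 11.5 + 55 = 66.5; r = 68.5 − 66.5 = 2
x=60: ŷ = 11.5 + 60 = 71.5; r = 72.5 − 71.5 = 1
x=65: ŷ = 11.5 + 65 = 76.5; r = 74.5 − 76.5 = -2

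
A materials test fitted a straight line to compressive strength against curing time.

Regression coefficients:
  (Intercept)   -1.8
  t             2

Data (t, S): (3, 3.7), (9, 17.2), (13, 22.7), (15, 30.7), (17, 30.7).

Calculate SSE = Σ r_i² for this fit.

SSE = 12

t=3: ŷ = -1.8 + 2·3 = 4.2; r = 3.7 − 4.2 = -0.5
t=9: ŷ = -1.8 + 2·9 = 16.2; r = 17.2 − 16.2 = 1
t=13: ŷ = -1.8 + 2·13 = 24.2; r = 22.7 − 24.2 = -1.5
t=15: ŷ = -1.8 + 2·15 = 28.2; r = 30.7 − 28.2 = 2.5
t=17: ŷ = -1.8 + 2·17 = 32.2; r = 30.7 − 32.2 = -1.5
SSE = 0.25 + 1 + 2.25 + 6.25 + 2.25 = 12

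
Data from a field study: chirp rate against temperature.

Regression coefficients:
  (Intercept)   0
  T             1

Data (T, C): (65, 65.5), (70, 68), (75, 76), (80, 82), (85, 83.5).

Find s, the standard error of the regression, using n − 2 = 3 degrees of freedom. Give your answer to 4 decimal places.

T=65: Ĉ = 65 = 65; r = 65.5 − 65 = 0.5
T=70: Ĉ = 70 = 70; r = 68 − 70 = -2
T=75: Ĉ = 75 = 75; r = 76 − 75 = 1
T=80: Ĉ = 80 = 80; r = 82 − 80 = 2
T=85: Ĉ = 85 = 85; r = 83.5 − 85 = -1.5
SSE = 0.25 + 4 + 1 + 4 + 2.25 = 11.5
s = √(11.5/3) = √3.83333 ≈ 1.9579

s = 1.9579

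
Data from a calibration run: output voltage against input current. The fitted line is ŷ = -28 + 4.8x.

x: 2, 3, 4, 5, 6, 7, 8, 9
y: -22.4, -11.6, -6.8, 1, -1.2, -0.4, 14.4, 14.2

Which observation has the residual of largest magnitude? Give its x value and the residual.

x=2: ŷ = -28 + 4.8·2 = -18.4; e = -22.4 − (-18.4) = -4
x=3: ŷ = -28 + 4.8·3 = -13.6; e = -11.6 − (-13.6) = 2
x=4: ŷ = -28 + 4.8·4 = -8.8; e = -6.8 − (-8.8) = 2
x=5: ŷ = -28 + 4.8·5 = -4; e = 1 − (-4) = 5
x=6: ŷ = -28 + 4.8·6 = 0.8; e = -1.2 − 0.8 = -2
x=7: ŷ = -28 + 4.8·7 = 5.6; e = -0.4 − 5.6 = -6
x=8: ŷ = -28 + 4.8·8 = 10.4; e = 14.4 − 10.4 = 4
x=9: ŷ = -28 + 4.8·9 = 15.2; e = 14.2 − 15.2 = -1
Largest |e| is 6 at x = 7, residual -6.

x = 7, e = -6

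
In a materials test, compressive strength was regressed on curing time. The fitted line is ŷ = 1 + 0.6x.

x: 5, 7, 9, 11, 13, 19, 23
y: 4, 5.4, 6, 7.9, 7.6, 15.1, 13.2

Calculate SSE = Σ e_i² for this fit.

x=5: ŷ = 1 + 0.6·5 = 4; e = 4 − 4 = 0
x=7: ŷ = 1 + 0.6·7 = 5.2; e = 5.4 − 5.2 = 0.2
x=9: ŷ = 1 + 0.6·9 = 6.4; e = 6 − 6.4 = -0.4
x=11: ŷ = 1 + 0.6·11 = 7.6; e = 7.9 − 7.6 = 0.3
x=13: ŷ = 1 + 0.6·13 = 8.8; e = 7.6 − 8.8 = -1.2
x=19: ŷ = 1 + 0.6·19 = 12.4; e = 15.1 − 12.4 = 2.7
x=23: ŷ = 1 + 0.6·23 = 14.8; e = 13.2 − 14.8 = -1.6
SSE = 0 + 0.04 + 0.16 + 0.09 + 1.44 + 7.29 + 2.56 = 11.58

SSE = 11.58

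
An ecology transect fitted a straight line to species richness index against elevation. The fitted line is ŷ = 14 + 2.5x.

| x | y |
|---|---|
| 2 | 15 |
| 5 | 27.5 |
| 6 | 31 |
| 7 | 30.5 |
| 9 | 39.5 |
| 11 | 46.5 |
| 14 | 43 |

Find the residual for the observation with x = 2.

ŷ = 14 + 2.5·2 = 19
e = 15 − 19 = -4

e = -4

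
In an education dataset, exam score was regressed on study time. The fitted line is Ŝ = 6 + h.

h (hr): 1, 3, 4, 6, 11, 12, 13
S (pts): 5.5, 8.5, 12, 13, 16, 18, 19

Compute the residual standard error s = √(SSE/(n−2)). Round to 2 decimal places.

h=1: Ŝ = 6 + 1 = 7; e = 5.5 − 7 = -1.5
h=3: Ŝ = 6 + 3 = 9; e = 8.5 − 9 = -0.5
h=4: Ŝ = 6 + 4 = 10; e = 12 − 10 = 2
h=6: Ŝ = 6 + 6 = 12; e = 13 − 12 = 1
h=11: Ŝ = 6 + 11 = 17; e = 16 − 17 = -1
h=12: Ŝ = 6 + 12 = 18; e = 18 − 18 = 0
h=13: Ŝ = 6 + 13 = 19; e = 19 − 19 = 0
SSE = 2.25 + 0.25 + 4 + 1 + 1 + 0 + 0 = 8.5
s = √(8.5/5) = √1.7 ≈ 1.30

s = 1.30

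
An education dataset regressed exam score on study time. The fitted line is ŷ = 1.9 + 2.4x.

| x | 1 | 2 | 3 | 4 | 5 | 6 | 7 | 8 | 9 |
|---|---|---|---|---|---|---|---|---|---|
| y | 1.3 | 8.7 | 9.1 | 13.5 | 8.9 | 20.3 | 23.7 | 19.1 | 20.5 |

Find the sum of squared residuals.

SSE = 96

x=1: ŷ = 1.9 + 2.4·1 = 4.3; r = 1.3 − 4.3 = -3
x=2: ŷ = 1.9 + 2.4·2 = 6.7; r = 8.7 − 6.7 = 2
x=3: ŷ = 1.9 + 2.4·3 = 9.1; r = 9.1 − 9.1 = 0
x=4: ŷ = 1.9 + 2.4·4 = 11.5; r = 13.5 − 11.5 = 2
x=5: ŷ = 1.9 + 2.4·5 = 13.9; r = 8.9 − 13.9 = -5
x=6: ŷ = 1.9 + 2.4·6 = 16.3; r = 20.3 − 16.3 = 4
x=7: ŷ = 1.9 + 2.4·7 = 18.7; r = 23.7 − 18.7 = 5
x=8: ŷ = 1.9 + 2.4·8 = 21.1; r = 19.1 − 21.1 = -2
x=9: ŷ = 1.9 + 2.4·9 = 23.5; r = 20.5 − 23.5 = -3
SSE = 9 + 4 + 0 + 4 + 25 + 16 + 25 + 4 + 9 = 96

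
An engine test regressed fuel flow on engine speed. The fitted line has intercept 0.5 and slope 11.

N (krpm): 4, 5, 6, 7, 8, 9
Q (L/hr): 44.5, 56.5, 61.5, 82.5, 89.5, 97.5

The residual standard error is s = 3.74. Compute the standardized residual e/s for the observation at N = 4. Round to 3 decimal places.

0.000

Q̂ = 0.5 + 11·4 = 44.5
e = 44.5 − 44.5 = 0
e/s = 0 / 3.74 = 0.000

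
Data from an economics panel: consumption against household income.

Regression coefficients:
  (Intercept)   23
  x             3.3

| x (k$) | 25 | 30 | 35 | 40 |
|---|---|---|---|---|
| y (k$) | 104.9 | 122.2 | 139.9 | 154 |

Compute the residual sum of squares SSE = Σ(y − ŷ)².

x=25: ŷ = 23 + 3.3·25 = 105.5; e = 104.9 − 105.5 = -0.6
x=30: ŷ = 23 + 3.3·30 = 122; e = 122.2 − 122 = 0.2
x=35: ŷ = 23 + 3.3·35 = 138.5; e = 139.9 − 138.5 = 1.4
x=40: ŷ = 23 + 3.3·40 = 155; e = 154 − 155 = -1
SSE = 0.36 + 0.04 + 1.96 + 1 = 3.36

SSE = 3.36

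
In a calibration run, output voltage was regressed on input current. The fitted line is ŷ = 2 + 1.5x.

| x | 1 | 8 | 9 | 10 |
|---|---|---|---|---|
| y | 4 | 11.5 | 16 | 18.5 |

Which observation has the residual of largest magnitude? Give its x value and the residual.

x=1: ŷ = 2 + 1.5·1 = 3.5; e = 4 − 3.5 = 0.5
x=8: ŷ = 2 + 1.5·8 = 14; e = 11.5 − 14 = -2.5
x=9: ŷ = 2 + 1.5·9 = 15.5; e = 16 − 15.5 = 0.5
x=10: ŷ = 2 + 1.5·10 = 17; e = 18.5 − 17 = 1.5
Largest |e| is 2.5 at x = 8, residual -2.5.

x = 8, e = -2.5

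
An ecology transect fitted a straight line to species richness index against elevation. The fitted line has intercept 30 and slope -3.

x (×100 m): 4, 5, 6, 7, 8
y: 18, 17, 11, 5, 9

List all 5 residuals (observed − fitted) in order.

0, 2, -1, -4, 3

x=4: ŷ = 30 − 3·4 = 18; r = 18 − 18 = 0
x=5: ŷ = 30 − 3·5 = 15; r = 17 − 15 = 2
x=6: ŷ = 30 − 3·6 = 12; r = 11 − 12 = -1
x=7: ŷ = 30 − 3·7 = 9; r = 5 − 9 = -4
x=8: ŷ = 30 − 3·8 = 6; r = 9 − 6 = 3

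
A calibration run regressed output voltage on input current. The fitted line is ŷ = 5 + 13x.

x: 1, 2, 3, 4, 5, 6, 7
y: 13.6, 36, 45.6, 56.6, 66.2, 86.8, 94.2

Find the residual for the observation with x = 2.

e = 5

ŷ = 5 + 13·2 = 31
e = 36 − 31 = 5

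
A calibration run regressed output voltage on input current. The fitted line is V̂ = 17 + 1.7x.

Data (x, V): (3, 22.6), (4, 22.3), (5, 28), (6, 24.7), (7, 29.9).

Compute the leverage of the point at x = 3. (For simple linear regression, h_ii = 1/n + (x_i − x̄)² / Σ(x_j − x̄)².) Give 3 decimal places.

x̄ = (3 + 4 + 5 + 6 + 7)/5 = 5
Σ(x − x̄)² = 4 + 1 + 0 + 1 + 4 = 10
h = 1/5 + (-2)²/10 = 0.2 + 0.4 = 0.600

h = 0.600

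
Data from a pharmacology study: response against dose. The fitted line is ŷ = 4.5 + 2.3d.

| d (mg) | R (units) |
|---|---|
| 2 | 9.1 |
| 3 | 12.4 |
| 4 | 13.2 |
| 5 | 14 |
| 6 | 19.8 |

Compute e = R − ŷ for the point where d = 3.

ŷ = 4.5 + 2.3·3 = 11.4
e = 12.4 − 11.4 = 1

e = 1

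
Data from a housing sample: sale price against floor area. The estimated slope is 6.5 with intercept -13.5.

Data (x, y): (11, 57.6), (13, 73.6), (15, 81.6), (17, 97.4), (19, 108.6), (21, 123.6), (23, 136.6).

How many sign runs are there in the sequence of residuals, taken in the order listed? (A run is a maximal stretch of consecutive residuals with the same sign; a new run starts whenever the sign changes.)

x=11: ŷ = -13.5 + 6.5·11 = 58; r = 57.6 − 58 = -0.4
x=13: ŷ = -13.5 + 6.5·13 = 71; r = 73.6 − 71 = 2.6
x=15: ŷ = -13.5 + 6.5·15 = 84; r = 81.6 − 84 = -2.4
x=17: ŷ = -13.5 + 6.5·17 = 97; r = 97.4 − 97 = 0.4
x=19: ŷ = -13.5 + 6.5·19 = 110; r = 108.6 − 110 = -1.4
x=21: ŷ = -13.5 + 6.5·21 = 123; r = 123.6 − 123 = 0.6
x=23: ŷ = -13.5 + 6.5·23 = 136; r = 136.6 − 136 = 0.6
Signs: − + − + − + +
Runs: −×1, +×1, −×1, +×1, −×1, +×2 → 6

6 runs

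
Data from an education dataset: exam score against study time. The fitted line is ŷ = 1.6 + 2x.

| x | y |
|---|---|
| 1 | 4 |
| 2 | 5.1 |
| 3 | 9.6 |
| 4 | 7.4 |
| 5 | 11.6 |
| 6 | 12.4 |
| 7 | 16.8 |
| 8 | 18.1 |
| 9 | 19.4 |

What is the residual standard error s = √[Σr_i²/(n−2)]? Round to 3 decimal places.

s = 1.332

x=1: ŷ = 1.6 + 2·1 = 3.6; r = 4 − 3.6 = 0.4
x=2: ŷ = 1.6 + 2·2 = 5.6; r = 5.1 − 5.6 = -0.5
x=3: ŷ = 1.6 + 2·3 = 7.6; r = 9.6 − 7.6 = 2
x=4: ŷ = 1.6 + 2·4 = 9.6; r = 7.4 − 9.6 = -2.2
x=5: ŷ = 1.6 + 2·5 = 11.6; r = 11.6 − 11.6 = 0
x=6: ŷ = 1.6 + 2·6 = 13.6; r = 12.4 − 13.6 = -1.2
x=7: ŷ = 1.6 + 2·7 = 15.6; r = 16.8 − 15.6 = 1.2
x=8: ŷ = 1.6 + 2·8 = 17.6; r = 18.1 − 17.6 = 0.5
x=9: ŷ = 1.6 + 2·9 = 19.6; r = 19.4 − 19.6 = -0.2
SSE = 0.16 + 0.25 + 4 + 4.84 + 0 + 1.44 + 1.44 + 0.25 + 0.04 = 12.42
s = √(12.42/7) = √1.77429 ≈ 1.332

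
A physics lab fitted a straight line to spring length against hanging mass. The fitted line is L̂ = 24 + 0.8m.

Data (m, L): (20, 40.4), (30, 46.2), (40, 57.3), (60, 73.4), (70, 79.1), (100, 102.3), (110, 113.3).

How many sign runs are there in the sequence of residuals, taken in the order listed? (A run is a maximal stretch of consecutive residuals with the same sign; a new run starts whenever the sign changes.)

m=20: L̂ = 24 + 0.8·20 = 40; r = 40.4 − 40 = 0.4
m=30: L̂ = 24 + 0.8·30 = 48; r = 46.2 − 48 = -1.8
m=40: L̂ = 24 + 0.8·40 = 56; r = 57.3 − 56 = 1.3
m=60: L̂ = 24 + 0.8·60 = 72; r = 73.4 − 72 = 1.4
m=70: L̂ = 24 + 0.8·70 = 80; r = 79.1 − 80 = -0.9
m=100: L̂ = 24 + 0.8·100 = 104; r = 102.3 − 104 = -1.7
m=110: L̂ = 24 + 0.8·110 = 112; r = 113.3 − 112 = 1.3
Signs: + − + + − − +
Runs: +×1, −×1, +×2, −×2, +×1 → 5

5 runs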